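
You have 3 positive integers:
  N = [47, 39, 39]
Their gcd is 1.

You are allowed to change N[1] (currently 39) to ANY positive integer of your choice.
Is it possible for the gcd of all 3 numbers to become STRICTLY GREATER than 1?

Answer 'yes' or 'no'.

Answer: no

Derivation:
Current gcd = 1
gcd of all OTHER numbers (without N[1]=39): gcd([47, 39]) = 1
The new gcd after any change is gcd(1, new_value).
This can be at most 1.
Since 1 = old gcd 1, the gcd can only stay the same or decrease.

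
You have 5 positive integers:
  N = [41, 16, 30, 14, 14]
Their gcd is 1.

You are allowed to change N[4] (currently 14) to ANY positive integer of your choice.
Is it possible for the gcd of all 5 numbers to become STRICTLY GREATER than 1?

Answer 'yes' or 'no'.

Answer: no

Derivation:
Current gcd = 1
gcd of all OTHER numbers (without N[4]=14): gcd([41, 16, 30, 14]) = 1
The new gcd after any change is gcd(1, new_value).
This can be at most 1.
Since 1 = old gcd 1, the gcd can only stay the same or decrease.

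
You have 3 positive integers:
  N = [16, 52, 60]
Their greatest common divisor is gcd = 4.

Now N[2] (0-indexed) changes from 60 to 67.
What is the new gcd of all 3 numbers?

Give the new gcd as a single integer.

Numbers: [16, 52, 60], gcd = 4
Change: index 2, 60 -> 67
gcd of the OTHER numbers (without index 2): gcd([16, 52]) = 4
New gcd = gcd(g_others, new_val) = gcd(4, 67) = 1

Answer: 1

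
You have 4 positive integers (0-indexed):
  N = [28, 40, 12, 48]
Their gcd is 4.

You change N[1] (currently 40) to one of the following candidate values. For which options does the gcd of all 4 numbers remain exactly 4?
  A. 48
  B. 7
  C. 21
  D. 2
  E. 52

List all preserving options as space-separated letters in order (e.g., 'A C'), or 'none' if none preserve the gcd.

Answer: A E

Derivation:
Old gcd = 4; gcd of others (without N[1]) = 4
New gcd for candidate v: gcd(4, v). Preserves old gcd iff gcd(4, v) = 4.
  Option A: v=48, gcd(4,48)=4 -> preserves
  Option B: v=7, gcd(4,7)=1 -> changes
  Option C: v=21, gcd(4,21)=1 -> changes
  Option D: v=2, gcd(4,2)=2 -> changes
  Option E: v=52, gcd(4,52)=4 -> preserves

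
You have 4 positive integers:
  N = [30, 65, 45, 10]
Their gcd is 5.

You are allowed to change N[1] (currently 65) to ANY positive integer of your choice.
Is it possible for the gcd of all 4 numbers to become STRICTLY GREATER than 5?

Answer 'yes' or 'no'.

Current gcd = 5
gcd of all OTHER numbers (without N[1]=65): gcd([30, 45, 10]) = 5
The new gcd after any change is gcd(5, new_value).
This can be at most 5.
Since 5 = old gcd 5, the gcd can only stay the same or decrease.

Answer: no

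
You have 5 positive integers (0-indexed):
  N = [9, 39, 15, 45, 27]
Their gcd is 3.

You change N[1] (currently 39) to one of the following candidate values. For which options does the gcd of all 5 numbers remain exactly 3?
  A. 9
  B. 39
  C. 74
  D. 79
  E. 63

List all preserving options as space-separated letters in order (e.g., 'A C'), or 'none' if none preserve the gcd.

Old gcd = 3; gcd of others (without N[1]) = 3
New gcd for candidate v: gcd(3, v). Preserves old gcd iff gcd(3, v) = 3.
  Option A: v=9, gcd(3,9)=3 -> preserves
  Option B: v=39, gcd(3,39)=3 -> preserves
  Option C: v=74, gcd(3,74)=1 -> changes
  Option D: v=79, gcd(3,79)=1 -> changes
  Option E: v=63, gcd(3,63)=3 -> preserves

Answer: A B E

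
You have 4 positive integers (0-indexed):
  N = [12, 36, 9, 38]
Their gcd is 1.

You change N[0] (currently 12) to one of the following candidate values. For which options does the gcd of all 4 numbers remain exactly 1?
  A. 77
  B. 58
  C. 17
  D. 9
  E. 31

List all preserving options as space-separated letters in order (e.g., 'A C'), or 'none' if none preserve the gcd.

Answer: A B C D E

Derivation:
Old gcd = 1; gcd of others (without N[0]) = 1
New gcd for candidate v: gcd(1, v). Preserves old gcd iff gcd(1, v) = 1.
  Option A: v=77, gcd(1,77)=1 -> preserves
  Option B: v=58, gcd(1,58)=1 -> preserves
  Option C: v=17, gcd(1,17)=1 -> preserves
  Option D: v=9, gcd(1,9)=1 -> preserves
  Option E: v=31, gcd(1,31)=1 -> preserves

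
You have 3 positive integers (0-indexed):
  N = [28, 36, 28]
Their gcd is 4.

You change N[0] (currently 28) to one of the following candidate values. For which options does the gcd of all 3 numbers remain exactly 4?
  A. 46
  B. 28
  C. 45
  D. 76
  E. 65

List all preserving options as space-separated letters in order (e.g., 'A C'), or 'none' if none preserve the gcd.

Answer: B D

Derivation:
Old gcd = 4; gcd of others (without N[0]) = 4
New gcd for candidate v: gcd(4, v). Preserves old gcd iff gcd(4, v) = 4.
  Option A: v=46, gcd(4,46)=2 -> changes
  Option B: v=28, gcd(4,28)=4 -> preserves
  Option C: v=45, gcd(4,45)=1 -> changes
  Option D: v=76, gcd(4,76)=4 -> preserves
  Option E: v=65, gcd(4,65)=1 -> changes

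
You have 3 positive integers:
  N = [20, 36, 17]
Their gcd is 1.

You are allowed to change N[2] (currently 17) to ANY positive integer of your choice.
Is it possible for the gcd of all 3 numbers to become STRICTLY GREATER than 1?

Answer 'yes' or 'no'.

Answer: yes

Derivation:
Current gcd = 1
gcd of all OTHER numbers (without N[2]=17): gcd([20, 36]) = 4
The new gcd after any change is gcd(4, new_value).
This can be at most 4.
Since 4 > old gcd 1, the gcd CAN increase (e.g., set N[2] = 4).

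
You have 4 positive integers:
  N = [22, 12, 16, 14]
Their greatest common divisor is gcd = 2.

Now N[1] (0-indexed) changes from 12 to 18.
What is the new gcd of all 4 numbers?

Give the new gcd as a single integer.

Numbers: [22, 12, 16, 14], gcd = 2
Change: index 1, 12 -> 18
gcd of the OTHER numbers (without index 1): gcd([22, 16, 14]) = 2
New gcd = gcd(g_others, new_val) = gcd(2, 18) = 2

Answer: 2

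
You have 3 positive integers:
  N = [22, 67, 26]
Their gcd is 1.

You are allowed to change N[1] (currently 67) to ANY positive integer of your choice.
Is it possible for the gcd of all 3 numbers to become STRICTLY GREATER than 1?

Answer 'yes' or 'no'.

Current gcd = 1
gcd of all OTHER numbers (without N[1]=67): gcd([22, 26]) = 2
The new gcd after any change is gcd(2, new_value).
This can be at most 2.
Since 2 > old gcd 1, the gcd CAN increase (e.g., set N[1] = 2).

Answer: yes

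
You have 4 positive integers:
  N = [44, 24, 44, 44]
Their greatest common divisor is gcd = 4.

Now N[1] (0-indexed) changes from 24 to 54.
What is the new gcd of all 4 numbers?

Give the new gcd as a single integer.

Numbers: [44, 24, 44, 44], gcd = 4
Change: index 1, 24 -> 54
gcd of the OTHER numbers (without index 1): gcd([44, 44, 44]) = 44
New gcd = gcd(g_others, new_val) = gcd(44, 54) = 2

Answer: 2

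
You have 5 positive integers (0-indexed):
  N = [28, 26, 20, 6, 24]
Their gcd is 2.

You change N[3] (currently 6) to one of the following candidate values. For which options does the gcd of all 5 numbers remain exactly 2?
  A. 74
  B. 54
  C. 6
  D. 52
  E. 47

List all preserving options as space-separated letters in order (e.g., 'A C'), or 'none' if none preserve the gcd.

Old gcd = 2; gcd of others (without N[3]) = 2
New gcd for candidate v: gcd(2, v). Preserves old gcd iff gcd(2, v) = 2.
  Option A: v=74, gcd(2,74)=2 -> preserves
  Option B: v=54, gcd(2,54)=2 -> preserves
  Option C: v=6, gcd(2,6)=2 -> preserves
  Option D: v=52, gcd(2,52)=2 -> preserves
  Option E: v=47, gcd(2,47)=1 -> changes

Answer: A B C D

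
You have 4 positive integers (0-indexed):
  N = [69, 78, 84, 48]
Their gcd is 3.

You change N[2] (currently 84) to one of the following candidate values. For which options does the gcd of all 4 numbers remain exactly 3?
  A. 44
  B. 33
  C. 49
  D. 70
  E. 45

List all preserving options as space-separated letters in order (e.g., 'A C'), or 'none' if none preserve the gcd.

Old gcd = 3; gcd of others (without N[2]) = 3
New gcd for candidate v: gcd(3, v). Preserves old gcd iff gcd(3, v) = 3.
  Option A: v=44, gcd(3,44)=1 -> changes
  Option B: v=33, gcd(3,33)=3 -> preserves
  Option C: v=49, gcd(3,49)=1 -> changes
  Option D: v=70, gcd(3,70)=1 -> changes
  Option E: v=45, gcd(3,45)=3 -> preserves

Answer: B E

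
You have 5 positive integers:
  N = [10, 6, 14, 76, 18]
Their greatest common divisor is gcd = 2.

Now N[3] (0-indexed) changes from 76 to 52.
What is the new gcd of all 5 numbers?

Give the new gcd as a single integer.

Numbers: [10, 6, 14, 76, 18], gcd = 2
Change: index 3, 76 -> 52
gcd of the OTHER numbers (without index 3): gcd([10, 6, 14, 18]) = 2
New gcd = gcd(g_others, new_val) = gcd(2, 52) = 2

Answer: 2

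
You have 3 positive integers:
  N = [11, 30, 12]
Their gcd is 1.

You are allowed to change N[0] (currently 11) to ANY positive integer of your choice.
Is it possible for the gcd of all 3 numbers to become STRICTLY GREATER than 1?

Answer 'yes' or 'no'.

Answer: yes

Derivation:
Current gcd = 1
gcd of all OTHER numbers (without N[0]=11): gcd([30, 12]) = 6
The new gcd after any change is gcd(6, new_value).
This can be at most 6.
Since 6 > old gcd 1, the gcd CAN increase (e.g., set N[0] = 6).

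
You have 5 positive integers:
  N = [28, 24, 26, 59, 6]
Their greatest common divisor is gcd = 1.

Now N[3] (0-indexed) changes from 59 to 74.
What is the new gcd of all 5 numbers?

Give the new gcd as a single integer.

Answer: 2

Derivation:
Numbers: [28, 24, 26, 59, 6], gcd = 1
Change: index 3, 59 -> 74
gcd of the OTHER numbers (without index 3): gcd([28, 24, 26, 6]) = 2
New gcd = gcd(g_others, new_val) = gcd(2, 74) = 2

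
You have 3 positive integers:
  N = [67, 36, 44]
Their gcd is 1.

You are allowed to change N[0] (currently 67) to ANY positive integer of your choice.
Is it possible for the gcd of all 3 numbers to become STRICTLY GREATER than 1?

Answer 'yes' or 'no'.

Current gcd = 1
gcd of all OTHER numbers (without N[0]=67): gcd([36, 44]) = 4
The new gcd after any change is gcd(4, new_value).
This can be at most 4.
Since 4 > old gcd 1, the gcd CAN increase (e.g., set N[0] = 4).

Answer: yes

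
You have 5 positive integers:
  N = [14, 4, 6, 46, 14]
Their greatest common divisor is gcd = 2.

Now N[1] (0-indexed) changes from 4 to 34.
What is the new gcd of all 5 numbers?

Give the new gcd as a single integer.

Numbers: [14, 4, 6, 46, 14], gcd = 2
Change: index 1, 4 -> 34
gcd of the OTHER numbers (without index 1): gcd([14, 6, 46, 14]) = 2
New gcd = gcd(g_others, new_val) = gcd(2, 34) = 2

Answer: 2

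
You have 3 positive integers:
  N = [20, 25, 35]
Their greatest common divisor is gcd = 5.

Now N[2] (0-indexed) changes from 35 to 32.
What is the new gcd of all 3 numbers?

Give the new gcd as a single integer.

Numbers: [20, 25, 35], gcd = 5
Change: index 2, 35 -> 32
gcd of the OTHER numbers (without index 2): gcd([20, 25]) = 5
New gcd = gcd(g_others, new_val) = gcd(5, 32) = 1

Answer: 1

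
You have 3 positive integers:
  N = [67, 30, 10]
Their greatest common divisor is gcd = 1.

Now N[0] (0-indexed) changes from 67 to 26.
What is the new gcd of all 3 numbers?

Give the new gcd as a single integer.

Answer: 2

Derivation:
Numbers: [67, 30, 10], gcd = 1
Change: index 0, 67 -> 26
gcd of the OTHER numbers (without index 0): gcd([30, 10]) = 10
New gcd = gcd(g_others, new_val) = gcd(10, 26) = 2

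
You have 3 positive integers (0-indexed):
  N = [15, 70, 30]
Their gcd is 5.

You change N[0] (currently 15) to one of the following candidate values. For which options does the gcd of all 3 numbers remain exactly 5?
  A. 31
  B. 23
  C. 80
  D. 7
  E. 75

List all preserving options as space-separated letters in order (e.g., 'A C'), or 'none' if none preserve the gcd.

Answer: E

Derivation:
Old gcd = 5; gcd of others (without N[0]) = 10
New gcd for candidate v: gcd(10, v). Preserves old gcd iff gcd(10, v) = 5.
  Option A: v=31, gcd(10,31)=1 -> changes
  Option B: v=23, gcd(10,23)=1 -> changes
  Option C: v=80, gcd(10,80)=10 -> changes
  Option D: v=7, gcd(10,7)=1 -> changes
  Option E: v=75, gcd(10,75)=5 -> preserves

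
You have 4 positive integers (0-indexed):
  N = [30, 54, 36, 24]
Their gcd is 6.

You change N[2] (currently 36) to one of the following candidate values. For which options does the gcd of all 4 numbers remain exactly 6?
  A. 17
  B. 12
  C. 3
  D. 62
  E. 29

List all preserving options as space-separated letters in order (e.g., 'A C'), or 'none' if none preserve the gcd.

Answer: B

Derivation:
Old gcd = 6; gcd of others (without N[2]) = 6
New gcd for candidate v: gcd(6, v). Preserves old gcd iff gcd(6, v) = 6.
  Option A: v=17, gcd(6,17)=1 -> changes
  Option B: v=12, gcd(6,12)=6 -> preserves
  Option C: v=3, gcd(6,3)=3 -> changes
  Option D: v=62, gcd(6,62)=2 -> changes
  Option E: v=29, gcd(6,29)=1 -> changes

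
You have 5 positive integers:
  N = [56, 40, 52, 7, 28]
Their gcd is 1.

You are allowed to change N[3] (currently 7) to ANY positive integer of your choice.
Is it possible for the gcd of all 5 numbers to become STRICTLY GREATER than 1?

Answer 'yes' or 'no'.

Current gcd = 1
gcd of all OTHER numbers (without N[3]=7): gcd([56, 40, 52, 28]) = 4
The new gcd after any change is gcd(4, new_value).
This can be at most 4.
Since 4 > old gcd 1, the gcd CAN increase (e.g., set N[3] = 4).

Answer: yes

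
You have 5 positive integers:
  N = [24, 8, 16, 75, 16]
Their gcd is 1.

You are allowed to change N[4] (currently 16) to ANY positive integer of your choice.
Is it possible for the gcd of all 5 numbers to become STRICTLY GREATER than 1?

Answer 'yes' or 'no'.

Answer: no

Derivation:
Current gcd = 1
gcd of all OTHER numbers (without N[4]=16): gcd([24, 8, 16, 75]) = 1
The new gcd after any change is gcd(1, new_value).
This can be at most 1.
Since 1 = old gcd 1, the gcd can only stay the same or decrease.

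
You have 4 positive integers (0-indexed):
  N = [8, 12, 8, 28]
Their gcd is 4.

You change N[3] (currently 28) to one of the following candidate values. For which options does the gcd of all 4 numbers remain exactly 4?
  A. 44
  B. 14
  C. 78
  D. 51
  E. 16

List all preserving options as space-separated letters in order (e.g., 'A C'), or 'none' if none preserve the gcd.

Old gcd = 4; gcd of others (without N[3]) = 4
New gcd for candidate v: gcd(4, v). Preserves old gcd iff gcd(4, v) = 4.
  Option A: v=44, gcd(4,44)=4 -> preserves
  Option B: v=14, gcd(4,14)=2 -> changes
  Option C: v=78, gcd(4,78)=2 -> changes
  Option D: v=51, gcd(4,51)=1 -> changes
  Option E: v=16, gcd(4,16)=4 -> preserves

Answer: A E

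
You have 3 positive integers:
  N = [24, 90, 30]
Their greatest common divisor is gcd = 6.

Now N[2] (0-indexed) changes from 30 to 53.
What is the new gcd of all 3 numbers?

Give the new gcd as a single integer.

Numbers: [24, 90, 30], gcd = 6
Change: index 2, 30 -> 53
gcd of the OTHER numbers (without index 2): gcd([24, 90]) = 6
New gcd = gcd(g_others, new_val) = gcd(6, 53) = 1

Answer: 1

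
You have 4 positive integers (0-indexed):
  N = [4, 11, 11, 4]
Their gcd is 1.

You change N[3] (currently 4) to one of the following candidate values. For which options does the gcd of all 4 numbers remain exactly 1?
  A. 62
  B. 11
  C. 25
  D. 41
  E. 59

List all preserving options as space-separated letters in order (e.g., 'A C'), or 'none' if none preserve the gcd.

Old gcd = 1; gcd of others (without N[3]) = 1
New gcd for candidate v: gcd(1, v). Preserves old gcd iff gcd(1, v) = 1.
  Option A: v=62, gcd(1,62)=1 -> preserves
  Option B: v=11, gcd(1,11)=1 -> preserves
  Option C: v=25, gcd(1,25)=1 -> preserves
  Option D: v=41, gcd(1,41)=1 -> preserves
  Option E: v=59, gcd(1,59)=1 -> preserves

Answer: A B C D E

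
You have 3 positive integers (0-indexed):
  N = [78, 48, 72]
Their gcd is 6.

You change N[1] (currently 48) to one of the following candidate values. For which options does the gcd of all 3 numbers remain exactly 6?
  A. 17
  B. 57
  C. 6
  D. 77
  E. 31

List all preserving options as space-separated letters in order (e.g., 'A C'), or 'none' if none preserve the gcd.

Old gcd = 6; gcd of others (without N[1]) = 6
New gcd for candidate v: gcd(6, v). Preserves old gcd iff gcd(6, v) = 6.
  Option A: v=17, gcd(6,17)=1 -> changes
  Option B: v=57, gcd(6,57)=3 -> changes
  Option C: v=6, gcd(6,6)=6 -> preserves
  Option D: v=77, gcd(6,77)=1 -> changes
  Option E: v=31, gcd(6,31)=1 -> changes

Answer: C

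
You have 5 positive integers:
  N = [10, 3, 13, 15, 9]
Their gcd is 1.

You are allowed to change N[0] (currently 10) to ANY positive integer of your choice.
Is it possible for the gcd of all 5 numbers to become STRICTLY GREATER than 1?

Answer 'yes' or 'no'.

Answer: no

Derivation:
Current gcd = 1
gcd of all OTHER numbers (without N[0]=10): gcd([3, 13, 15, 9]) = 1
The new gcd after any change is gcd(1, new_value).
This can be at most 1.
Since 1 = old gcd 1, the gcd can only stay the same or decrease.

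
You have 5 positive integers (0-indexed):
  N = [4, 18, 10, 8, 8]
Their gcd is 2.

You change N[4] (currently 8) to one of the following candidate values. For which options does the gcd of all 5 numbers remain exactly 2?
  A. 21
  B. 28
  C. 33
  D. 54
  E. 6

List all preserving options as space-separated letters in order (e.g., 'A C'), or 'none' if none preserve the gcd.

Answer: B D E

Derivation:
Old gcd = 2; gcd of others (without N[4]) = 2
New gcd for candidate v: gcd(2, v). Preserves old gcd iff gcd(2, v) = 2.
  Option A: v=21, gcd(2,21)=1 -> changes
  Option B: v=28, gcd(2,28)=2 -> preserves
  Option C: v=33, gcd(2,33)=1 -> changes
  Option D: v=54, gcd(2,54)=2 -> preserves
  Option E: v=6, gcd(2,6)=2 -> preserves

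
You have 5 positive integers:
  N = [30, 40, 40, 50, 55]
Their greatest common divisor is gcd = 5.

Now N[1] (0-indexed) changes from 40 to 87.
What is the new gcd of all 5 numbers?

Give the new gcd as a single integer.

Answer: 1

Derivation:
Numbers: [30, 40, 40, 50, 55], gcd = 5
Change: index 1, 40 -> 87
gcd of the OTHER numbers (without index 1): gcd([30, 40, 50, 55]) = 5
New gcd = gcd(g_others, new_val) = gcd(5, 87) = 1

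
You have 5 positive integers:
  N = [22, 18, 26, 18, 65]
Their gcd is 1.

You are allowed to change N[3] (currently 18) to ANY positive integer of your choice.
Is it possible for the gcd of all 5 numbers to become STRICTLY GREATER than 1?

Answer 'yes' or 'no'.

Current gcd = 1
gcd of all OTHER numbers (without N[3]=18): gcd([22, 18, 26, 65]) = 1
The new gcd after any change is gcd(1, new_value).
This can be at most 1.
Since 1 = old gcd 1, the gcd can only stay the same or decrease.

Answer: no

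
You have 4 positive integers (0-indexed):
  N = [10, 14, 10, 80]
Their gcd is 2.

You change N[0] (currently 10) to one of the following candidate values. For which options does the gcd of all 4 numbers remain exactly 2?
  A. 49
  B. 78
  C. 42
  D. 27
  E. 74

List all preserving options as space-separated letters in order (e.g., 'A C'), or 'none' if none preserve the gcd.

Answer: B C E

Derivation:
Old gcd = 2; gcd of others (without N[0]) = 2
New gcd for candidate v: gcd(2, v). Preserves old gcd iff gcd(2, v) = 2.
  Option A: v=49, gcd(2,49)=1 -> changes
  Option B: v=78, gcd(2,78)=2 -> preserves
  Option C: v=42, gcd(2,42)=2 -> preserves
  Option D: v=27, gcd(2,27)=1 -> changes
  Option E: v=74, gcd(2,74)=2 -> preserves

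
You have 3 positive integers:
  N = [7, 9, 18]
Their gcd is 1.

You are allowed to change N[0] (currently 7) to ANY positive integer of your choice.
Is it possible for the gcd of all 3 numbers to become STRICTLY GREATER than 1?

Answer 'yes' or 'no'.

Answer: yes

Derivation:
Current gcd = 1
gcd of all OTHER numbers (without N[0]=7): gcd([9, 18]) = 9
The new gcd after any change is gcd(9, new_value).
This can be at most 9.
Since 9 > old gcd 1, the gcd CAN increase (e.g., set N[0] = 9).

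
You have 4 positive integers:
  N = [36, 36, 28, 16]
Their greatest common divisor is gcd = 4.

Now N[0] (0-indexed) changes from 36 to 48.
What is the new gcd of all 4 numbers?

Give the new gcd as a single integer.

Answer: 4

Derivation:
Numbers: [36, 36, 28, 16], gcd = 4
Change: index 0, 36 -> 48
gcd of the OTHER numbers (without index 0): gcd([36, 28, 16]) = 4
New gcd = gcd(g_others, new_val) = gcd(4, 48) = 4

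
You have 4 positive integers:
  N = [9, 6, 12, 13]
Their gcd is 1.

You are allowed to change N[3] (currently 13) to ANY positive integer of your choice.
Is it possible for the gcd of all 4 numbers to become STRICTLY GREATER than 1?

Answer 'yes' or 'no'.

Answer: yes

Derivation:
Current gcd = 1
gcd of all OTHER numbers (without N[3]=13): gcd([9, 6, 12]) = 3
The new gcd after any change is gcd(3, new_value).
This can be at most 3.
Since 3 > old gcd 1, the gcd CAN increase (e.g., set N[3] = 3).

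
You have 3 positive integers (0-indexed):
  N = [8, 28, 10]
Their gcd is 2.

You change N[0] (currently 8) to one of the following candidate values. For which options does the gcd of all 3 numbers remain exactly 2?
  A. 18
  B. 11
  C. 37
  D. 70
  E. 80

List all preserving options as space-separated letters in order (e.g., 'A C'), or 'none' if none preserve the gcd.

Old gcd = 2; gcd of others (without N[0]) = 2
New gcd for candidate v: gcd(2, v). Preserves old gcd iff gcd(2, v) = 2.
  Option A: v=18, gcd(2,18)=2 -> preserves
  Option B: v=11, gcd(2,11)=1 -> changes
  Option C: v=37, gcd(2,37)=1 -> changes
  Option D: v=70, gcd(2,70)=2 -> preserves
  Option E: v=80, gcd(2,80)=2 -> preserves

Answer: A D E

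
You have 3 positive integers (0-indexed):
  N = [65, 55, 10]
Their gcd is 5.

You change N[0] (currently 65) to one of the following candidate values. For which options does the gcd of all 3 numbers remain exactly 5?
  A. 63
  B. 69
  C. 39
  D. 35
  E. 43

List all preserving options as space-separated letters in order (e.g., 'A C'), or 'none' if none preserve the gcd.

Answer: D

Derivation:
Old gcd = 5; gcd of others (without N[0]) = 5
New gcd for candidate v: gcd(5, v). Preserves old gcd iff gcd(5, v) = 5.
  Option A: v=63, gcd(5,63)=1 -> changes
  Option B: v=69, gcd(5,69)=1 -> changes
  Option C: v=39, gcd(5,39)=1 -> changes
  Option D: v=35, gcd(5,35)=5 -> preserves
  Option E: v=43, gcd(5,43)=1 -> changes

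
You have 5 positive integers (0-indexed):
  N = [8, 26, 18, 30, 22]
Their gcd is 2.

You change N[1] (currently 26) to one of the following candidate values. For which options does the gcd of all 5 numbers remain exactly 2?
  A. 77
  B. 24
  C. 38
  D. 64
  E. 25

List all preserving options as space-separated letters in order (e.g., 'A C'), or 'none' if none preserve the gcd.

Old gcd = 2; gcd of others (without N[1]) = 2
New gcd for candidate v: gcd(2, v). Preserves old gcd iff gcd(2, v) = 2.
  Option A: v=77, gcd(2,77)=1 -> changes
  Option B: v=24, gcd(2,24)=2 -> preserves
  Option C: v=38, gcd(2,38)=2 -> preserves
  Option D: v=64, gcd(2,64)=2 -> preserves
  Option E: v=25, gcd(2,25)=1 -> changes

Answer: B C D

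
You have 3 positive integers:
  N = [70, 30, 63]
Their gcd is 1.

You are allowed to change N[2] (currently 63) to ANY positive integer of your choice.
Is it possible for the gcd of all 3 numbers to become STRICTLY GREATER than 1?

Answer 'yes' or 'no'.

Current gcd = 1
gcd of all OTHER numbers (without N[2]=63): gcd([70, 30]) = 10
The new gcd after any change is gcd(10, new_value).
This can be at most 10.
Since 10 > old gcd 1, the gcd CAN increase (e.g., set N[2] = 10).

Answer: yes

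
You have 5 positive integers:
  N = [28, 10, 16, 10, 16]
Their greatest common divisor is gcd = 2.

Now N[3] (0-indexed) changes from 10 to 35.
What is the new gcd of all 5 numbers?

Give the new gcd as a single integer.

Answer: 1

Derivation:
Numbers: [28, 10, 16, 10, 16], gcd = 2
Change: index 3, 10 -> 35
gcd of the OTHER numbers (without index 3): gcd([28, 10, 16, 16]) = 2
New gcd = gcd(g_others, new_val) = gcd(2, 35) = 1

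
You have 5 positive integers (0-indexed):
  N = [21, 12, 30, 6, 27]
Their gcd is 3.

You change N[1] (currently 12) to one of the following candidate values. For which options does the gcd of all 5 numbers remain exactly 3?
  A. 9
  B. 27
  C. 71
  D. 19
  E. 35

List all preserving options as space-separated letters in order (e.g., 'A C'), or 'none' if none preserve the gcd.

Old gcd = 3; gcd of others (without N[1]) = 3
New gcd for candidate v: gcd(3, v). Preserves old gcd iff gcd(3, v) = 3.
  Option A: v=9, gcd(3,9)=3 -> preserves
  Option B: v=27, gcd(3,27)=3 -> preserves
  Option C: v=71, gcd(3,71)=1 -> changes
  Option D: v=19, gcd(3,19)=1 -> changes
  Option E: v=35, gcd(3,35)=1 -> changes

Answer: A B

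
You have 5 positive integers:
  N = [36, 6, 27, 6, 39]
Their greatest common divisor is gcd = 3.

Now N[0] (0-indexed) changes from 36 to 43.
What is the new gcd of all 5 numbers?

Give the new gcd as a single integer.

Answer: 1

Derivation:
Numbers: [36, 6, 27, 6, 39], gcd = 3
Change: index 0, 36 -> 43
gcd of the OTHER numbers (without index 0): gcd([6, 27, 6, 39]) = 3
New gcd = gcd(g_others, new_val) = gcd(3, 43) = 1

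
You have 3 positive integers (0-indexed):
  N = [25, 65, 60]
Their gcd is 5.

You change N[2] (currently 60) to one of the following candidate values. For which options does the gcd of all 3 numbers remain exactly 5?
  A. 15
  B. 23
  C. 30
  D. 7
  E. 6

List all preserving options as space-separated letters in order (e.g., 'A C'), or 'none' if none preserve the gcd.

Answer: A C

Derivation:
Old gcd = 5; gcd of others (without N[2]) = 5
New gcd for candidate v: gcd(5, v). Preserves old gcd iff gcd(5, v) = 5.
  Option A: v=15, gcd(5,15)=5 -> preserves
  Option B: v=23, gcd(5,23)=1 -> changes
  Option C: v=30, gcd(5,30)=5 -> preserves
  Option D: v=7, gcd(5,7)=1 -> changes
  Option E: v=6, gcd(5,6)=1 -> changes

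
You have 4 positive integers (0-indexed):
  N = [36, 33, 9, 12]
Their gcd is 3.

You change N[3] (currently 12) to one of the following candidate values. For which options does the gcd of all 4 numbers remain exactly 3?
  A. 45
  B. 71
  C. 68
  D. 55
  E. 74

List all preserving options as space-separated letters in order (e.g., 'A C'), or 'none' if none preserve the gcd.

Answer: A

Derivation:
Old gcd = 3; gcd of others (without N[3]) = 3
New gcd for candidate v: gcd(3, v). Preserves old gcd iff gcd(3, v) = 3.
  Option A: v=45, gcd(3,45)=3 -> preserves
  Option B: v=71, gcd(3,71)=1 -> changes
  Option C: v=68, gcd(3,68)=1 -> changes
  Option D: v=55, gcd(3,55)=1 -> changes
  Option E: v=74, gcd(3,74)=1 -> changes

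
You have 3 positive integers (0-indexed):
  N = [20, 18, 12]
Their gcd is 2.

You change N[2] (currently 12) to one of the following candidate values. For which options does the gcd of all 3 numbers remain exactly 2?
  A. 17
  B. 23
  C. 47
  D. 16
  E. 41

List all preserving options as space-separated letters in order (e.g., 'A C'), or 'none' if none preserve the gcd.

Old gcd = 2; gcd of others (without N[2]) = 2
New gcd for candidate v: gcd(2, v). Preserves old gcd iff gcd(2, v) = 2.
  Option A: v=17, gcd(2,17)=1 -> changes
  Option B: v=23, gcd(2,23)=1 -> changes
  Option C: v=47, gcd(2,47)=1 -> changes
  Option D: v=16, gcd(2,16)=2 -> preserves
  Option E: v=41, gcd(2,41)=1 -> changes

Answer: D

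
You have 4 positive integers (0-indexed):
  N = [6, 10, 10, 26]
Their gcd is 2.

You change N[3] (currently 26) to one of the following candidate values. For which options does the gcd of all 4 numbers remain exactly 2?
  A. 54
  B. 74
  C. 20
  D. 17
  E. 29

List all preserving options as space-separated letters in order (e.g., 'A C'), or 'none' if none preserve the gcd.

Old gcd = 2; gcd of others (without N[3]) = 2
New gcd for candidate v: gcd(2, v). Preserves old gcd iff gcd(2, v) = 2.
  Option A: v=54, gcd(2,54)=2 -> preserves
  Option B: v=74, gcd(2,74)=2 -> preserves
  Option C: v=20, gcd(2,20)=2 -> preserves
  Option D: v=17, gcd(2,17)=1 -> changes
  Option E: v=29, gcd(2,29)=1 -> changes

Answer: A B C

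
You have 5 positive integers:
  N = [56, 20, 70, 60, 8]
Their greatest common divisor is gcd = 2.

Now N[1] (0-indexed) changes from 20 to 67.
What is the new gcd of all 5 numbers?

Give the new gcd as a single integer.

Numbers: [56, 20, 70, 60, 8], gcd = 2
Change: index 1, 20 -> 67
gcd of the OTHER numbers (without index 1): gcd([56, 70, 60, 8]) = 2
New gcd = gcd(g_others, new_val) = gcd(2, 67) = 1

Answer: 1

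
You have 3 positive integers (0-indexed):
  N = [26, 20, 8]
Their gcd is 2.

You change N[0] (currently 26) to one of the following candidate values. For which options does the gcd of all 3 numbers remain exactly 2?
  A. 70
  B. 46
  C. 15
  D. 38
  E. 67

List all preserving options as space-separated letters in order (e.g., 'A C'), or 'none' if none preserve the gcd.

Answer: A B D

Derivation:
Old gcd = 2; gcd of others (without N[0]) = 4
New gcd for candidate v: gcd(4, v). Preserves old gcd iff gcd(4, v) = 2.
  Option A: v=70, gcd(4,70)=2 -> preserves
  Option B: v=46, gcd(4,46)=2 -> preserves
  Option C: v=15, gcd(4,15)=1 -> changes
  Option D: v=38, gcd(4,38)=2 -> preserves
  Option E: v=67, gcd(4,67)=1 -> changes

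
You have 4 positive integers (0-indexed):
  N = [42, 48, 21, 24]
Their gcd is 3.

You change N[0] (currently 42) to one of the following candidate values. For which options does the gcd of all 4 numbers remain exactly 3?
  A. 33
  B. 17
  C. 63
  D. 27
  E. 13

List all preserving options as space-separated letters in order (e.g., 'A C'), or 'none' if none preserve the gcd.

Answer: A C D

Derivation:
Old gcd = 3; gcd of others (without N[0]) = 3
New gcd for candidate v: gcd(3, v). Preserves old gcd iff gcd(3, v) = 3.
  Option A: v=33, gcd(3,33)=3 -> preserves
  Option B: v=17, gcd(3,17)=1 -> changes
  Option C: v=63, gcd(3,63)=3 -> preserves
  Option D: v=27, gcd(3,27)=3 -> preserves
  Option E: v=13, gcd(3,13)=1 -> changes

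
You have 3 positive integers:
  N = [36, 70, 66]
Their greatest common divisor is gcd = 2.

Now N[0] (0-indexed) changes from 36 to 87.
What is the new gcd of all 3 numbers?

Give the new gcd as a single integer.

Numbers: [36, 70, 66], gcd = 2
Change: index 0, 36 -> 87
gcd of the OTHER numbers (without index 0): gcd([70, 66]) = 2
New gcd = gcd(g_others, new_val) = gcd(2, 87) = 1

Answer: 1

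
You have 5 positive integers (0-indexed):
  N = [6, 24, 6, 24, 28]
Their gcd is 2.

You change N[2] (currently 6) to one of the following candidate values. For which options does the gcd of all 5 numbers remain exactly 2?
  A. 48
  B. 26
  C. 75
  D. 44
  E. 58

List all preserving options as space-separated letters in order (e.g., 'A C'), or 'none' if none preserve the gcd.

Answer: A B D E

Derivation:
Old gcd = 2; gcd of others (without N[2]) = 2
New gcd for candidate v: gcd(2, v). Preserves old gcd iff gcd(2, v) = 2.
  Option A: v=48, gcd(2,48)=2 -> preserves
  Option B: v=26, gcd(2,26)=2 -> preserves
  Option C: v=75, gcd(2,75)=1 -> changes
  Option D: v=44, gcd(2,44)=2 -> preserves
  Option E: v=58, gcd(2,58)=2 -> preserves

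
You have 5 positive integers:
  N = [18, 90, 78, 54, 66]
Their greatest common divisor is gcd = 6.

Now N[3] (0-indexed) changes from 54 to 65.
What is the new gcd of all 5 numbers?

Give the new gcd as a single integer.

Answer: 1

Derivation:
Numbers: [18, 90, 78, 54, 66], gcd = 6
Change: index 3, 54 -> 65
gcd of the OTHER numbers (without index 3): gcd([18, 90, 78, 66]) = 6
New gcd = gcd(g_others, new_val) = gcd(6, 65) = 1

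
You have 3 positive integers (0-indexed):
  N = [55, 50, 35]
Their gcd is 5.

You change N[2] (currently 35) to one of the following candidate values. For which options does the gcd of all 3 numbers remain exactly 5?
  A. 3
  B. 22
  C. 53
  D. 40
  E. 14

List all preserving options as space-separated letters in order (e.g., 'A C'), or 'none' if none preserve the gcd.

Old gcd = 5; gcd of others (without N[2]) = 5
New gcd for candidate v: gcd(5, v). Preserves old gcd iff gcd(5, v) = 5.
  Option A: v=3, gcd(5,3)=1 -> changes
  Option B: v=22, gcd(5,22)=1 -> changes
  Option C: v=53, gcd(5,53)=1 -> changes
  Option D: v=40, gcd(5,40)=5 -> preserves
  Option E: v=14, gcd(5,14)=1 -> changes

Answer: D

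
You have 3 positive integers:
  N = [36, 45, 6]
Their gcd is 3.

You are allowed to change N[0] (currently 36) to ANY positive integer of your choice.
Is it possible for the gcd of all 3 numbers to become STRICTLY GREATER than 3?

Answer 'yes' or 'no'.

Answer: no

Derivation:
Current gcd = 3
gcd of all OTHER numbers (without N[0]=36): gcd([45, 6]) = 3
The new gcd after any change is gcd(3, new_value).
This can be at most 3.
Since 3 = old gcd 3, the gcd can only stay the same or decrease.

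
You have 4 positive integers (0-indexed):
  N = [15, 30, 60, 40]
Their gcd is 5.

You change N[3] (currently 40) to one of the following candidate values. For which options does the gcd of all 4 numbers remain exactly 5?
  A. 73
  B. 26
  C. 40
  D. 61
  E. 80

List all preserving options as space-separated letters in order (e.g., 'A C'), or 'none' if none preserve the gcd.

Answer: C E

Derivation:
Old gcd = 5; gcd of others (without N[3]) = 15
New gcd for candidate v: gcd(15, v). Preserves old gcd iff gcd(15, v) = 5.
  Option A: v=73, gcd(15,73)=1 -> changes
  Option B: v=26, gcd(15,26)=1 -> changes
  Option C: v=40, gcd(15,40)=5 -> preserves
  Option D: v=61, gcd(15,61)=1 -> changes
  Option E: v=80, gcd(15,80)=5 -> preserves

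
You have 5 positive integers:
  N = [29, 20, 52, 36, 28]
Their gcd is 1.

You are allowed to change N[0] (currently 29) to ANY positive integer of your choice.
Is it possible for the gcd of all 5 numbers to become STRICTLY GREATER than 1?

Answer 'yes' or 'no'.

Current gcd = 1
gcd of all OTHER numbers (without N[0]=29): gcd([20, 52, 36, 28]) = 4
The new gcd after any change is gcd(4, new_value).
This can be at most 4.
Since 4 > old gcd 1, the gcd CAN increase (e.g., set N[0] = 4).

Answer: yes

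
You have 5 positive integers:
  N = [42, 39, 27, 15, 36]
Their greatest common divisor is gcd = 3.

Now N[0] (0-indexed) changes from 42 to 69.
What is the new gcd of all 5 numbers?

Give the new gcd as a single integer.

Numbers: [42, 39, 27, 15, 36], gcd = 3
Change: index 0, 42 -> 69
gcd of the OTHER numbers (without index 0): gcd([39, 27, 15, 36]) = 3
New gcd = gcd(g_others, new_val) = gcd(3, 69) = 3

Answer: 3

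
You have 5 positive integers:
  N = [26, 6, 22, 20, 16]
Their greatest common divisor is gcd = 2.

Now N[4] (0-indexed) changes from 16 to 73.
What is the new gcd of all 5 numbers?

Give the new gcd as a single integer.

Numbers: [26, 6, 22, 20, 16], gcd = 2
Change: index 4, 16 -> 73
gcd of the OTHER numbers (without index 4): gcd([26, 6, 22, 20]) = 2
New gcd = gcd(g_others, new_val) = gcd(2, 73) = 1

Answer: 1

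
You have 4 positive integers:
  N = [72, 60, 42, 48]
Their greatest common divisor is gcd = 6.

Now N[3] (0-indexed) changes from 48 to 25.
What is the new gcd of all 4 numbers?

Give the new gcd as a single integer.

Numbers: [72, 60, 42, 48], gcd = 6
Change: index 3, 48 -> 25
gcd of the OTHER numbers (without index 3): gcd([72, 60, 42]) = 6
New gcd = gcd(g_others, new_val) = gcd(6, 25) = 1

Answer: 1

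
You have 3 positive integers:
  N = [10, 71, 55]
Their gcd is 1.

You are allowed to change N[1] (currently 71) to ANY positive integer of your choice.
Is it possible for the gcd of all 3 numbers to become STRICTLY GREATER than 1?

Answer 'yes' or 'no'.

Answer: yes

Derivation:
Current gcd = 1
gcd of all OTHER numbers (without N[1]=71): gcd([10, 55]) = 5
The new gcd after any change is gcd(5, new_value).
This can be at most 5.
Since 5 > old gcd 1, the gcd CAN increase (e.g., set N[1] = 5).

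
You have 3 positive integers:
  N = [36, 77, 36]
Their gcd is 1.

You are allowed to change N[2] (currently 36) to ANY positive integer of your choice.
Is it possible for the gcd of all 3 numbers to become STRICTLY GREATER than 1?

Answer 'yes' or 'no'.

Current gcd = 1
gcd of all OTHER numbers (without N[2]=36): gcd([36, 77]) = 1
The new gcd after any change is gcd(1, new_value).
This can be at most 1.
Since 1 = old gcd 1, the gcd can only stay the same or decrease.

Answer: no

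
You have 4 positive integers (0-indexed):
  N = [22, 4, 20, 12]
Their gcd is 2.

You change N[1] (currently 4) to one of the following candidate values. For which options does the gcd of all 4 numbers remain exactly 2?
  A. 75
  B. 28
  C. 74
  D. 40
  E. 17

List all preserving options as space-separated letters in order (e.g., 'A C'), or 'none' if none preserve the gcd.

Old gcd = 2; gcd of others (without N[1]) = 2
New gcd for candidate v: gcd(2, v). Preserves old gcd iff gcd(2, v) = 2.
  Option A: v=75, gcd(2,75)=1 -> changes
  Option B: v=28, gcd(2,28)=2 -> preserves
  Option C: v=74, gcd(2,74)=2 -> preserves
  Option D: v=40, gcd(2,40)=2 -> preserves
  Option E: v=17, gcd(2,17)=1 -> changes

Answer: B C D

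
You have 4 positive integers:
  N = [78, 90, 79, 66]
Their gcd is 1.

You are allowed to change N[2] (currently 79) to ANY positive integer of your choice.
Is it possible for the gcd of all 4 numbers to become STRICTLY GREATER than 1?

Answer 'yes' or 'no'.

Answer: yes

Derivation:
Current gcd = 1
gcd of all OTHER numbers (without N[2]=79): gcd([78, 90, 66]) = 6
The new gcd after any change is gcd(6, new_value).
This can be at most 6.
Since 6 > old gcd 1, the gcd CAN increase (e.g., set N[2] = 6).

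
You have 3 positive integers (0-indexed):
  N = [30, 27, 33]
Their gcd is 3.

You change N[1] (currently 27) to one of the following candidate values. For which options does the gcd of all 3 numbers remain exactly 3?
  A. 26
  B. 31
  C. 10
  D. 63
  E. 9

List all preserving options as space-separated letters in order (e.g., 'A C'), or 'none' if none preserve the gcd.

Answer: D E

Derivation:
Old gcd = 3; gcd of others (without N[1]) = 3
New gcd for candidate v: gcd(3, v). Preserves old gcd iff gcd(3, v) = 3.
  Option A: v=26, gcd(3,26)=1 -> changes
  Option B: v=31, gcd(3,31)=1 -> changes
  Option C: v=10, gcd(3,10)=1 -> changes
  Option D: v=63, gcd(3,63)=3 -> preserves
  Option E: v=9, gcd(3,9)=3 -> preserves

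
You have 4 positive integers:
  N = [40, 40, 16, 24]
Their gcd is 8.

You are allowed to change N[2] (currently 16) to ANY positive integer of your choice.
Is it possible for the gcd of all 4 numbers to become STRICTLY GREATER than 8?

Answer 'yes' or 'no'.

Current gcd = 8
gcd of all OTHER numbers (without N[2]=16): gcd([40, 40, 24]) = 8
The new gcd after any change is gcd(8, new_value).
This can be at most 8.
Since 8 = old gcd 8, the gcd can only stay the same or decrease.

Answer: no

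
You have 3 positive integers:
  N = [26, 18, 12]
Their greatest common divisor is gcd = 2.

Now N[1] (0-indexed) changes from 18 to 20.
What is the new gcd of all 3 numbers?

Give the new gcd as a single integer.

Numbers: [26, 18, 12], gcd = 2
Change: index 1, 18 -> 20
gcd of the OTHER numbers (without index 1): gcd([26, 12]) = 2
New gcd = gcd(g_others, new_val) = gcd(2, 20) = 2

Answer: 2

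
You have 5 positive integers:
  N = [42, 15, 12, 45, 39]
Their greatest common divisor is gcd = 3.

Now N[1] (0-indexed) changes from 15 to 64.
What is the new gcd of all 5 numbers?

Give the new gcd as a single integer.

Answer: 1

Derivation:
Numbers: [42, 15, 12, 45, 39], gcd = 3
Change: index 1, 15 -> 64
gcd of the OTHER numbers (without index 1): gcd([42, 12, 45, 39]) = 3
New gcd = gcd(g_others, new_val) = gcd(3, 64) = 1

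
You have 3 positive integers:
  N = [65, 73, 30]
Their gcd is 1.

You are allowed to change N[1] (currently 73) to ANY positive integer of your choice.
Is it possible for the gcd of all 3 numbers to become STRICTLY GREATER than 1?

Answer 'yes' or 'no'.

Answer: yes

Derivation:
Current gcd = 1
gcd of all OTHER numbers (without N[1]=73): gcd([65, 30]) = 5
The new gcd after any change is gcd(5, new_value).
This can be at most 5.
Since 5 > old gcd 1, the gcd CAN increase (e.g., set N[1] = 5).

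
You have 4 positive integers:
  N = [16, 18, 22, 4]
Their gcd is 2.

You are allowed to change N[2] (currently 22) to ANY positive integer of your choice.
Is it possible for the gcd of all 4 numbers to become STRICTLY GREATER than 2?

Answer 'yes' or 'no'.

Current gcd = 2
gcd of all OTHER numbers (without N[2]=22): gcd([16, 18, 4]) = 2
The new gcd after any change is gcd(2, new_value).
This can be at most 2.
Since 2 = old gcd 2, the gcd can only stay the same or decrease.

Answer: no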